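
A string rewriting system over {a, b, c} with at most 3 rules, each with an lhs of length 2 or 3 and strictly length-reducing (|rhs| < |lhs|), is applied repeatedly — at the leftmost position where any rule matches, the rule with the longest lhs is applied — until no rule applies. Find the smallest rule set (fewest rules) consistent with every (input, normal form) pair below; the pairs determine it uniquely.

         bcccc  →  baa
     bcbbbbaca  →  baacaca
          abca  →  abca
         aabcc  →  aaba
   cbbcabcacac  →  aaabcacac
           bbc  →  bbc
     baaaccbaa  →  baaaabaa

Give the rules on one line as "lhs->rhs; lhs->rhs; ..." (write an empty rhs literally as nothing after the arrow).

cbb->ac; cc->a

  | bcccc => bacc => baa
  | bcbbbbaca => bacbbaca => baacaca
  | abca
  | aabcc => aaba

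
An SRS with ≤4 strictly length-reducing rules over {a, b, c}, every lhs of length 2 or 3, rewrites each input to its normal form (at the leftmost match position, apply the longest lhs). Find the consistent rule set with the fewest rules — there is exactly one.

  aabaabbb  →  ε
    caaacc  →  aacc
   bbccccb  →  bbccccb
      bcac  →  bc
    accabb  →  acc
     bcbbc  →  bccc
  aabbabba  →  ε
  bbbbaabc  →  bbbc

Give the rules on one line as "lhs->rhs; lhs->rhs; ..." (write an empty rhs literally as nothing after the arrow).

  | aabaabbb => aaabbb => aabb => ab => ε
  | caaacc => aacc
  | bbccccb
  | bcac => bc

ab->; ba->; ca->; cbb->cc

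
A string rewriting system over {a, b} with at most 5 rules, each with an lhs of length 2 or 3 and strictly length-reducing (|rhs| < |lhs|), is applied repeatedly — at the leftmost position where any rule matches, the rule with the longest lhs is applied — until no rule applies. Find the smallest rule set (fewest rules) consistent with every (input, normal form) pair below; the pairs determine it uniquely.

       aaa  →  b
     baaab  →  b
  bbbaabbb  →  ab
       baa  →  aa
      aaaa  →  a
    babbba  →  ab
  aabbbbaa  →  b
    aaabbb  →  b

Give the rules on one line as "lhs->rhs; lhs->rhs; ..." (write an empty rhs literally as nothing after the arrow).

  | aaa => b
  | baaab => aaab => bb => b
  | bbbaabbb => bbaabbb => babbb => abbb => abb => ab
  | baa => aa

aaa->b; ba->a; bb->b; bba->b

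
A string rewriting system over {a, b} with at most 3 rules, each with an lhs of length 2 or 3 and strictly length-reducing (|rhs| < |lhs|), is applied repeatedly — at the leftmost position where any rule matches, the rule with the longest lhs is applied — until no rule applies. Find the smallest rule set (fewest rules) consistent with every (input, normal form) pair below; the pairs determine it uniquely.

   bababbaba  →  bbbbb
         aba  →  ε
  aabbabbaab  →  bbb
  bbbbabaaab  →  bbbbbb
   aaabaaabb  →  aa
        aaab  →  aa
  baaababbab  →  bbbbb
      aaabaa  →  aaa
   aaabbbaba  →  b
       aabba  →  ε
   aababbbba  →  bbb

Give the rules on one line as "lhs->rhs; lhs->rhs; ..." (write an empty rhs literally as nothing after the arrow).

ab->; aba->; ba->b

  | bababbaba => bbabbaba => bbbbaba => bbbbba => bbbbb
  | aba => ε
  | aabbabbaab => ababbaab => bbaab => bbab => bbb
  | bbbbabaaab => bbbbbaaab => bbbbbaab => bbbbbab => bbbbbb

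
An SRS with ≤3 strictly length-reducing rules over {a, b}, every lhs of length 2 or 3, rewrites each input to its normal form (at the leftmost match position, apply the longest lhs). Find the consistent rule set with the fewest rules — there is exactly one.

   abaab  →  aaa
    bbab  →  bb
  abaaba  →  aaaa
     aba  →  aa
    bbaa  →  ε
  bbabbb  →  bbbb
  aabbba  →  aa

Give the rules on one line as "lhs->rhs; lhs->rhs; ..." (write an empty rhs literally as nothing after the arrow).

ab->a; abb->; ba->

  | abaab => aaab => aaa
  | bbab => bb
  | abaaba => aaaba => aaaa
  | aba => aa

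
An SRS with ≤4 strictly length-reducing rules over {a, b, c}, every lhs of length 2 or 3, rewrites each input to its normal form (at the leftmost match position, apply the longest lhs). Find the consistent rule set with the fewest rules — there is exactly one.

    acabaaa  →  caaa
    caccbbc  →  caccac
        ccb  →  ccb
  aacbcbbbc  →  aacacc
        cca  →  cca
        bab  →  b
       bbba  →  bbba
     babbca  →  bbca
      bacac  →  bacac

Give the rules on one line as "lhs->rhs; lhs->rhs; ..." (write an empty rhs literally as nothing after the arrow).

ab->; cab->bc; cbb->ca

  | acabaaa => abcaaa => caaa
  | caccbbc => caccac
  | ccb
  | aacbcbbbc => aacbcabc => aacbbcc => aacacc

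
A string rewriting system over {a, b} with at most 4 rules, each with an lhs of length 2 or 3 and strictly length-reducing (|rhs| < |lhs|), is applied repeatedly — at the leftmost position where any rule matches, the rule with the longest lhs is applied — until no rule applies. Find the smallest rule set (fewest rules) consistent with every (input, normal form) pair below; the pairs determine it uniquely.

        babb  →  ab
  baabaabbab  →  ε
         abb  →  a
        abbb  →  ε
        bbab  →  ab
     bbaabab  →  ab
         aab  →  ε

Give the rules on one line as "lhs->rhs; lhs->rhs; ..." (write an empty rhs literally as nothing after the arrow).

aab->; ba->b; bb->; bbb->ab

  | babb => bbb => ab
  | baabaabbab => babaabbab => bbaabbab => aabbab => bab => bb => ε
  | abb => a
  | abbb => aab => ε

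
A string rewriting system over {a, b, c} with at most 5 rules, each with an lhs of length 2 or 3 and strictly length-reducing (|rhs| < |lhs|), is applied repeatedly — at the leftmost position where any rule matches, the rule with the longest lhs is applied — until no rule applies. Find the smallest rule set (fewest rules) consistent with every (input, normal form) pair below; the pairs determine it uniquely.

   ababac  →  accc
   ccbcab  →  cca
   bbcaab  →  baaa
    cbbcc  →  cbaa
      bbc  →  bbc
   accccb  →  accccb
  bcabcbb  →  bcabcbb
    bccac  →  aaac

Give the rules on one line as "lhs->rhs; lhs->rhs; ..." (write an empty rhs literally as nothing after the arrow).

aab->ca; bac->cc; bcc->aa; cbc->a

  | ababac => abacc => accc
  | ccbcab => caab => cca
  | bbcaab => bbcca => baaa
  | cbbcc => cbaa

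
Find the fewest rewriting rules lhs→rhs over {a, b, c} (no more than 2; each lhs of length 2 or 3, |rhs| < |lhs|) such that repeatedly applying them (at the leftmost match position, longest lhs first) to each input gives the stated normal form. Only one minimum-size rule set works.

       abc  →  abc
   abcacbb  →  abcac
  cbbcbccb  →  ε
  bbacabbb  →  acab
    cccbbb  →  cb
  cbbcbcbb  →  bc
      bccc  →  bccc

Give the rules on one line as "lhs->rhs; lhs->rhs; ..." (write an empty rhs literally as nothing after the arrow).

bb->; ccb->b

  | abc
  | abcacbb => abcac
  | cbbcbccb => ccbccb => bccb => bb => ε
  | bbacabbb => acabbb => acab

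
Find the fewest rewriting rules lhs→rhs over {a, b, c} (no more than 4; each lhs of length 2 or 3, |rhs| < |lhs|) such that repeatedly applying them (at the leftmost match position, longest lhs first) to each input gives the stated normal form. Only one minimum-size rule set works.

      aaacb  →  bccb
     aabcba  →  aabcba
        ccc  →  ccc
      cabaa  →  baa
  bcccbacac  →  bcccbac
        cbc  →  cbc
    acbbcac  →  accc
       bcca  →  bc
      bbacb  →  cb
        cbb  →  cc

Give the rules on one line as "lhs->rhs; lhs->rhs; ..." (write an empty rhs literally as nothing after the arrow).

aaa->bc; bb->c; ca->

  | aaacb => bccb
  | aabcba
  | ccc
  | cabaa => baa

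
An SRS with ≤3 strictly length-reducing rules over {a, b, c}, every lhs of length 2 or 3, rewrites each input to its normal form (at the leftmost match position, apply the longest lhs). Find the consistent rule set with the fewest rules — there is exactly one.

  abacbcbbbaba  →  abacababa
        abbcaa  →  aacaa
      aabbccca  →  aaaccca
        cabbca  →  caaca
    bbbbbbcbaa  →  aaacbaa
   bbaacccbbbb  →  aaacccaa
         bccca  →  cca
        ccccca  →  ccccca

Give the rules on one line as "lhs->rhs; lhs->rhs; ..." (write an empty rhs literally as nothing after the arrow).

bb->a; bc->

  | abacbcbbbaba => abacbbbaba => abacababa
  | abbcaa => aacaa
  | aabbccca => aaaccca
  | cabbca => caaca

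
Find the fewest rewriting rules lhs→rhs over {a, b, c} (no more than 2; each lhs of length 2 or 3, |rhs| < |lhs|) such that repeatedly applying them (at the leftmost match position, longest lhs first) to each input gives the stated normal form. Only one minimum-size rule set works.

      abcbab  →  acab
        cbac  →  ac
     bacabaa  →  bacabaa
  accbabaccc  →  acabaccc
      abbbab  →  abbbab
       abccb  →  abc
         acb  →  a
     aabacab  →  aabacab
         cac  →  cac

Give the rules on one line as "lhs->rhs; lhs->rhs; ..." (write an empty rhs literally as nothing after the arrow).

bcb->c; cb->

  | abcbab => acab
  | cbac => ac
  | bacabaa
  | accbabaccc => acabaccc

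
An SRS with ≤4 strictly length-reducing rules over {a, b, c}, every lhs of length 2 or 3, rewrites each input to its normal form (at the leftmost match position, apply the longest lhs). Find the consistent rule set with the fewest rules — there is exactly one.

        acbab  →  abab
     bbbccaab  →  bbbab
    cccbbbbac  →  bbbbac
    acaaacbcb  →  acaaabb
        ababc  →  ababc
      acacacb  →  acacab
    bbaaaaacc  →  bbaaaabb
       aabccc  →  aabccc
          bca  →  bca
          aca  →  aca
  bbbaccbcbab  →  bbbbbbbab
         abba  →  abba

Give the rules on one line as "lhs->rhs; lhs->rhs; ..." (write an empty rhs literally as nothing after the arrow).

  | acbab => abab
  | bbbccaab => bbbab
  | cccbbbbac => ccbbbbac => cbbbbac => bbbbac
  | acaaacbcb => acaaabcb => acaaabb

acc->bb; cb->b; cca->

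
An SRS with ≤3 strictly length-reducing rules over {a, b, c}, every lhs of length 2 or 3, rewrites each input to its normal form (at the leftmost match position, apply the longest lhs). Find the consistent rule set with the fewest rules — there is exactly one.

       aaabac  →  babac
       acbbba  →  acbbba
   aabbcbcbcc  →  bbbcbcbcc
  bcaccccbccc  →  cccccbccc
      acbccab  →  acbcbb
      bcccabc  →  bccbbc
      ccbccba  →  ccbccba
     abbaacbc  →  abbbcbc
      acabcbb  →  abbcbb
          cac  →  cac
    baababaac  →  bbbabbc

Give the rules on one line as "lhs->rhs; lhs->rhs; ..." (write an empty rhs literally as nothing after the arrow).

  | aaabac => babac
  | acbbba
  | aabbcbcbcc => bbbcbcbcc
  | bcaccccbccc => cccccbccc

aa->b; bca->c; cab->bb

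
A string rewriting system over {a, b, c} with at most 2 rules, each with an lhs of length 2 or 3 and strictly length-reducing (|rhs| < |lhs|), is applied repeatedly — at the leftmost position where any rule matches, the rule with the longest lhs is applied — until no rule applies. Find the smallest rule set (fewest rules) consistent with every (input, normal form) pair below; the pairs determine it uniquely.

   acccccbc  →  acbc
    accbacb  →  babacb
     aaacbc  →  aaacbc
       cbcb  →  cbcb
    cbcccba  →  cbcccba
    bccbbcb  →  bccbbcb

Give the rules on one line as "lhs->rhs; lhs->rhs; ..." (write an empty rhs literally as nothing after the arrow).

  | acccccbc => bacccbc => bbacbc => acbc
  | accbacb => babacb
  | aaacbc
  | cbcb

acc->ba; bba->a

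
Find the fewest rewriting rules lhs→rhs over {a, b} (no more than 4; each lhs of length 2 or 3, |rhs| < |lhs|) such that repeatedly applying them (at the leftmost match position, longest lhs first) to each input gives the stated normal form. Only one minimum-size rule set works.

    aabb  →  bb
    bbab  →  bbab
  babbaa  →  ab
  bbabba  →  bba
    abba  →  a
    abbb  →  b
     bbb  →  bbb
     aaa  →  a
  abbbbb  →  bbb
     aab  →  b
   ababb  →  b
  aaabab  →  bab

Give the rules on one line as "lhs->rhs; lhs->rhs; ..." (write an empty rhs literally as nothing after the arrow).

aa->; aba->ba; abb->; baa->ab

  | aabb => bb
  | bbab
  | babbaa => baa => ab
  | bbabba => bba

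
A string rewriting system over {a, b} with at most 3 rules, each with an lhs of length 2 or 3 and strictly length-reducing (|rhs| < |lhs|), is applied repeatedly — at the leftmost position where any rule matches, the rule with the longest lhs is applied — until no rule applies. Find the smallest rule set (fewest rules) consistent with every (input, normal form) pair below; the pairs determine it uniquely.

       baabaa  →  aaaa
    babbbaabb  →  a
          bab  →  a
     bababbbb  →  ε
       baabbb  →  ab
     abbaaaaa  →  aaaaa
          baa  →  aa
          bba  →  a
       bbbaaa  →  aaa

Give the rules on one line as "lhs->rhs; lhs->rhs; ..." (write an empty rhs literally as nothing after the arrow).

  | baabaa => aabaa => aaaa
  | babbbaabb => abbaabb => aabb => a
  | bab => a
  | bababbbb => aabbbb => abb => ε

abb->; ba->a; bab->a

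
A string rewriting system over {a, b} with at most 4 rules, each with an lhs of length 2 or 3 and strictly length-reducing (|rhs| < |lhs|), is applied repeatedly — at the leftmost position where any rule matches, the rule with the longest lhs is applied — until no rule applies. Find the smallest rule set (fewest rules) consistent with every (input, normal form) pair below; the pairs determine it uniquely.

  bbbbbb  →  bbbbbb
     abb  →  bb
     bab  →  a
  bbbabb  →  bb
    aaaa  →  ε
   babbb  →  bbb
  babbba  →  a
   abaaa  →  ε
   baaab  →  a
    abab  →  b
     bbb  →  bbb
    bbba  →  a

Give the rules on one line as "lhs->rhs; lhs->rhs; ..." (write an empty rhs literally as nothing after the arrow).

  | bbbbbb
  | abb => bb
  | bab => ab => a
  | bbbabb => bbabb => babb => abb => bb

aa->; ab->a; abb->bb; ba->a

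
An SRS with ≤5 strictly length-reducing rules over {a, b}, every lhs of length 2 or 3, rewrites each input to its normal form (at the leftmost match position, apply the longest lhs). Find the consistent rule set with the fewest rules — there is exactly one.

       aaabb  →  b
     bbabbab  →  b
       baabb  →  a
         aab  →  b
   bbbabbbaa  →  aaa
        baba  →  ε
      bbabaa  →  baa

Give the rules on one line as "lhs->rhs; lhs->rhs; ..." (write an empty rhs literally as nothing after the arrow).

ab->b; bb->b; bba->; bbb->a

  | aaabb => aabb => abb => bb => b
  | bbabbab => bbab => b
  | baabb => babb => bbb => a
  | aab => ab => b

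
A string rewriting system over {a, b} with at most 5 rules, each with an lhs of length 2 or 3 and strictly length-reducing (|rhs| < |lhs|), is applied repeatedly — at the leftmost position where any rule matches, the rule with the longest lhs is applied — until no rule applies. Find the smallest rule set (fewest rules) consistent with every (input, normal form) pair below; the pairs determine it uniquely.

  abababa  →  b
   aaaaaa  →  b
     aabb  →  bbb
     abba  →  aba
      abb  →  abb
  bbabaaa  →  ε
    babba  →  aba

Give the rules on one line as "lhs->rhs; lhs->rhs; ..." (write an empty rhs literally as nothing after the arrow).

aa->b; baa->; bab->a; bba->ba

  | abababa => aaaba => baba => aa => b
  | aaaaaa => baaaa => aa => b
  | aabb => bbb
  | abba => aba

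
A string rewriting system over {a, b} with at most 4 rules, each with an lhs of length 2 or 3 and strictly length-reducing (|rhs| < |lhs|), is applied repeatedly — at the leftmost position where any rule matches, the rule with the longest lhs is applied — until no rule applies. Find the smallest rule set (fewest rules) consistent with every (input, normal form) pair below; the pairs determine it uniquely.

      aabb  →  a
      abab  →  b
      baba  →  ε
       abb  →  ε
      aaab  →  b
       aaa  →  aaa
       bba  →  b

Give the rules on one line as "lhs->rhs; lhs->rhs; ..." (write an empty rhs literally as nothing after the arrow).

  | aabb => a
  | abab => bab => b
  | baba => ba => ε
  | abb => ε

ab->b; abb->; ba->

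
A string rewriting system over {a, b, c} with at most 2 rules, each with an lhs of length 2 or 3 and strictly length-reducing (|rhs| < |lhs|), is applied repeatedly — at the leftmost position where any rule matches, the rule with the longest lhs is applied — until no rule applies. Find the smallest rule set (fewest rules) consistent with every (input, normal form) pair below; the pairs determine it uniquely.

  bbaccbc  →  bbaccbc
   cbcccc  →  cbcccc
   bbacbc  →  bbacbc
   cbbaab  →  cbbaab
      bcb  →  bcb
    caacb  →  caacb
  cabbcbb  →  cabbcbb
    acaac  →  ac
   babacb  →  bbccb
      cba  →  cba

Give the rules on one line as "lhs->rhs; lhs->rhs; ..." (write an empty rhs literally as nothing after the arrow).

  | bbaccbc
  | cbcccc
  | bbacbc
  | cbbaab

aba->bc; aca->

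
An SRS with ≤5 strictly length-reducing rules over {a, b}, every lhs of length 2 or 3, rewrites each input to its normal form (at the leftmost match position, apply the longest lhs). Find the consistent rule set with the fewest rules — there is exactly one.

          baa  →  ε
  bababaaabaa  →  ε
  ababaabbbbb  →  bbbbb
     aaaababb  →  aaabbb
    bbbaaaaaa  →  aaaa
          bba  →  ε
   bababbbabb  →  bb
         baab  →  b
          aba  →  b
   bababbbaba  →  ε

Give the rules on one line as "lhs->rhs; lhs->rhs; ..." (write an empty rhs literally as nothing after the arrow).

aba->b; ba->; baa->; bba->ba

  | baa => ε
  | bababaaabaa => babaaabaa => baaabaa => abaa => ba => ε
  | ababaabbbbb => bbaabbbbb => baabbbbb => bbbbb
  | aaaababb => aaabbb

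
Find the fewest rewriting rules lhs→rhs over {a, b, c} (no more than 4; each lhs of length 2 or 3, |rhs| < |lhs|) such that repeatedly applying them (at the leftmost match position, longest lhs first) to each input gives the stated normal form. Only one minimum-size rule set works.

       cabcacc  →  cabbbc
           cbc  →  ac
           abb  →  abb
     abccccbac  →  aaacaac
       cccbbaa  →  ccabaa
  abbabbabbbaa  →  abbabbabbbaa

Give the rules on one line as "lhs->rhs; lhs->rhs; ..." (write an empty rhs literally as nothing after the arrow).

  | cabcacc => cabbbc
  | cbc => ac
  | abb
  | abccccbac => aaaccbac => aaacaac

bcc->aa; cac->bb; cb->a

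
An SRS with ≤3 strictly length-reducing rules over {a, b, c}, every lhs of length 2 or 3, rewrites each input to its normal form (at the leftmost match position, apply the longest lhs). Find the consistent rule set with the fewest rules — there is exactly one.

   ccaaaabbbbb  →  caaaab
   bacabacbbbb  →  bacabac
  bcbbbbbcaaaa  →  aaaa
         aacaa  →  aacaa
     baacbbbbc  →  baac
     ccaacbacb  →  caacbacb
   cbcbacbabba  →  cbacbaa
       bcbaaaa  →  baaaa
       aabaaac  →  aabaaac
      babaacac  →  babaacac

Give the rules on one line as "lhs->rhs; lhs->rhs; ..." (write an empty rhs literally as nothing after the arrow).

bb->; bc->; cc->c

  | ccaaaabbbbb => caaaabbbbb => caaaabbb => caaaab
  | bacabacbbbb => bacabacbb => bacabac
  | bcbbbbbcaaaa => bbbbbcaaaa => bbbcaaaa => bcaaaa => aaaa
  | aacaa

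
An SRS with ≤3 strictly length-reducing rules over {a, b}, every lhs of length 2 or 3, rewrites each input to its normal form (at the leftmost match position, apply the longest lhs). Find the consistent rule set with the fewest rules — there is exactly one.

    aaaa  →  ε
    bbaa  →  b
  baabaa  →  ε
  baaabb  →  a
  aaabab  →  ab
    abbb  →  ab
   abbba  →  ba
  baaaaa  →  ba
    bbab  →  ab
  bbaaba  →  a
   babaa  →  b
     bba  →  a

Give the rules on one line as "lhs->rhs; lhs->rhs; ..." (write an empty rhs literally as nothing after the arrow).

aa->b; aba->ba; bb->

  | aaaa => baa => bb => ε
  | bbaa => aa => b
  | baabaa => bbbaa => baa => bb => ε
  | baaabb => bbabb => abb => a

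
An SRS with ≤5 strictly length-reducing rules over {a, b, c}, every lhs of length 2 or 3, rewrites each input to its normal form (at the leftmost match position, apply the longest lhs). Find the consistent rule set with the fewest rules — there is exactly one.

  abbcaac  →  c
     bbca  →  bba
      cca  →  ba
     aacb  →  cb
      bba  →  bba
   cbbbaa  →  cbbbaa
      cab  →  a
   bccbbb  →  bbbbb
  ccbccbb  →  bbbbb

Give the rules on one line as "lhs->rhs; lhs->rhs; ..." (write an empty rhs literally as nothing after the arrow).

ab->a; ac->c; ca->a; cc->b

  | abbcaac => abcaac => acaac => caac => aac => ac => c
  | bbca => bba
  | cca => ba
  | aacb => acb => cb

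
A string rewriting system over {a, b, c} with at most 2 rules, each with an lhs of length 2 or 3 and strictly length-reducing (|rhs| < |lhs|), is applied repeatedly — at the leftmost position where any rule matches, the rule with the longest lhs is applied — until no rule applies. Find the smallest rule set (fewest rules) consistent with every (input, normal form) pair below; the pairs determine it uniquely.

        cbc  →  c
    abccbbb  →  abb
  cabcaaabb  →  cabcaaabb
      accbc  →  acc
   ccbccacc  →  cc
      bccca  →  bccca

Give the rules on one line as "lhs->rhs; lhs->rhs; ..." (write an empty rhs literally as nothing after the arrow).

  | cbc => c
  | abccbbb => abcbb => abb
  | cabcaaabb
  | accbc => acc

cac->b; cb->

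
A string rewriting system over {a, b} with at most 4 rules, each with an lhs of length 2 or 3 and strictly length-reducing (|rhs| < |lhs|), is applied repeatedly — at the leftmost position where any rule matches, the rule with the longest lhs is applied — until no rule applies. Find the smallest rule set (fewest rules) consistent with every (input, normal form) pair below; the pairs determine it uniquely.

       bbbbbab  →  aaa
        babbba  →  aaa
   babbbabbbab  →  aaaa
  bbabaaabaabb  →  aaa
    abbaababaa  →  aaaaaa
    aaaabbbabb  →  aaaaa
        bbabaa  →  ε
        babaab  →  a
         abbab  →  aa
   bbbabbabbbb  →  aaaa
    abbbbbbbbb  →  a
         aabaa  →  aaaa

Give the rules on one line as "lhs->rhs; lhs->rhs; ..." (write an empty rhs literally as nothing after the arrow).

  | bbbbbab => aabbab => aabab => aaab => aaa
  | babbba => bbba => aaa
  | babbbabbbab => bbbabbbab => aaabbbab => aaabbab => aaabab => aaaab => aaaa
  | bbabaaabaabb => bbaaabaabb => baabaabb => abaabb => aaabb => aaab => aaa

ab->a; ba->; bbb->aa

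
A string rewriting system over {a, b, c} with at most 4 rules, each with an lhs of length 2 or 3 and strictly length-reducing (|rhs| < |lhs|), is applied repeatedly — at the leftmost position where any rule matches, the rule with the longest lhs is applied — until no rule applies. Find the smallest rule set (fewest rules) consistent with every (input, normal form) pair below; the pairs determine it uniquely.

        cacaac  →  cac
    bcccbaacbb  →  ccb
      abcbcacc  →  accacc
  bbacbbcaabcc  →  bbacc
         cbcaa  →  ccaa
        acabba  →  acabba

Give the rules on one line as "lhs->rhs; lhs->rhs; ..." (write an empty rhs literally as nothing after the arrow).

aac->; bc->c; cbb->

  | cacaac => cac
  | bcccbaacbb => cccbaacbb => cccbbb => ccb
  | abcbcacc => acbcacc => accacc
  | bbacbbcaabcc => bbacaabcc => bbacaacc => bbacc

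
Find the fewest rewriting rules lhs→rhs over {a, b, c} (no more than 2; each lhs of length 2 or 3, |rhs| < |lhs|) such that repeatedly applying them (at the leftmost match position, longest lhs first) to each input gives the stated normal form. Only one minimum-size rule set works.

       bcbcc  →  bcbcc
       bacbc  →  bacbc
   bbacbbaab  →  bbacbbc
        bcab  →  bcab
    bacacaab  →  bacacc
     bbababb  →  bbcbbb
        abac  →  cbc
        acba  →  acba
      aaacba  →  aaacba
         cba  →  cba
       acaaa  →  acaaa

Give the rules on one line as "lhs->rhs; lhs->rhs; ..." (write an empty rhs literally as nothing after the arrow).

  | bcbcc
  | bacbc
  | bbacbbaab => bbacbbc
  | bcab

aab->c; aba->cb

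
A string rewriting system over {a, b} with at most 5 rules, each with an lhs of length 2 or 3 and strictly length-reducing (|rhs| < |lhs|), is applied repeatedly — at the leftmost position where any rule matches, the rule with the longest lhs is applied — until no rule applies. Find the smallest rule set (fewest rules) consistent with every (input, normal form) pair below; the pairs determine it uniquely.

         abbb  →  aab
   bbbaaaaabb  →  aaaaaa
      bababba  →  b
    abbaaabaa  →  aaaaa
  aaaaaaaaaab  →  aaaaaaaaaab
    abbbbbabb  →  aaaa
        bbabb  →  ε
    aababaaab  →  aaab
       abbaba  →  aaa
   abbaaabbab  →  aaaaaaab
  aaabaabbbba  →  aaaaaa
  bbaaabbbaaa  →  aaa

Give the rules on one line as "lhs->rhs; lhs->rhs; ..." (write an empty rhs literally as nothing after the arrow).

abb->aa; ba->; baa->; bbb->

  | abbb => aab
  | bbbaaaaabb => aaaaabb => aaaaaa
  | bababba => babba => bba => b
  | abbaaabaa => aaaaabaa => aaaaa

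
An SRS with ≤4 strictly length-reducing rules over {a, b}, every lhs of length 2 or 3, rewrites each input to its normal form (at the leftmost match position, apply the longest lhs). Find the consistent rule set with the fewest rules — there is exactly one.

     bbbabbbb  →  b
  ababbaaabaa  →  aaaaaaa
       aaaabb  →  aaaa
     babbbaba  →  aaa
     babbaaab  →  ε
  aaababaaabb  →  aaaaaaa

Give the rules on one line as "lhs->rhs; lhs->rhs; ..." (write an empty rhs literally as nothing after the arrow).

  | bbbabbbb => babbbb => bbbbb => bbb => b
  | ababbaaabaa => aabbaaabaa => aabaaabaa => aaaaabaa => aaaaaaa
  | aaaabb => aaaab => aaaa
  | babbbaba => bbbbaba => bbaba => aaba => aaa

ab->a; ba->b; bb->; bba->aa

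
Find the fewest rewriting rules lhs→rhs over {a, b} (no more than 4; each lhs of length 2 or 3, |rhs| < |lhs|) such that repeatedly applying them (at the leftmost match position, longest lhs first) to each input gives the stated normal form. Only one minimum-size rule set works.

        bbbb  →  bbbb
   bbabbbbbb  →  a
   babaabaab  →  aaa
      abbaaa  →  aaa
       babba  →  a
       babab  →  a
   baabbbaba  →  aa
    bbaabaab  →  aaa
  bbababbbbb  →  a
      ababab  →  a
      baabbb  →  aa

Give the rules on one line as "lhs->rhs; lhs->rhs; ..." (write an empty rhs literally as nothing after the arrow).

ab->a; aba->a; ba->a

  | bbbb
  | bbabbbbbb => babbbbbb => abbbbbb => abbbbb => abbbb => abbb => abb => ab => a
  | babaabaab => abaabaab => aabaab => aaab => aaa
  | abbaaa => abaaa => aaa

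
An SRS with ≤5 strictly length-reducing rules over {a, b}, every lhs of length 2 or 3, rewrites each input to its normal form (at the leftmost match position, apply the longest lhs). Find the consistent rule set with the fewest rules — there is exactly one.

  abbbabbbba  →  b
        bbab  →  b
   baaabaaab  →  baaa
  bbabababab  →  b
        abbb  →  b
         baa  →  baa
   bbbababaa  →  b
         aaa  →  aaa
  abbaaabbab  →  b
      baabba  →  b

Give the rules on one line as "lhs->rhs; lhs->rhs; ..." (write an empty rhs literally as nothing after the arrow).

  | abbbabbbba => bbabbbba => bbbbbba => bbbbba => bbbba => bbba => bba => bb => b
  | bbab => bbb => bb => b
  | baaabaaab => baaaab => baaa
  | bbabababab => bbbababab => bbababab => bbbabab => bbabab => bbbab => bbab => bbb => bb => b

ab->; aba->; bb->b; bba->bb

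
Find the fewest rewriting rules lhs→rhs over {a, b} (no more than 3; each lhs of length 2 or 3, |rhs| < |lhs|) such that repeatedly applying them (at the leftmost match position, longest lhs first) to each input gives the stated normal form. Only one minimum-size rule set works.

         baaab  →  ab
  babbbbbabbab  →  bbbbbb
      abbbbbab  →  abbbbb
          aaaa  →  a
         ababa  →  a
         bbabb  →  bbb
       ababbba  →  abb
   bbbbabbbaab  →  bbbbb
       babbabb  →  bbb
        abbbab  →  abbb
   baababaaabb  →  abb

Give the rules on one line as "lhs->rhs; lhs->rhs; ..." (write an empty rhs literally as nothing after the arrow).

  | baaab => aab => ab
  | babbbbbabbab => bbbbbabbab => bbbbbbab => bbbbbb
  | abbbbbab => abbbbb
  | aaaa => aaa => aa => a

aa->a; ba->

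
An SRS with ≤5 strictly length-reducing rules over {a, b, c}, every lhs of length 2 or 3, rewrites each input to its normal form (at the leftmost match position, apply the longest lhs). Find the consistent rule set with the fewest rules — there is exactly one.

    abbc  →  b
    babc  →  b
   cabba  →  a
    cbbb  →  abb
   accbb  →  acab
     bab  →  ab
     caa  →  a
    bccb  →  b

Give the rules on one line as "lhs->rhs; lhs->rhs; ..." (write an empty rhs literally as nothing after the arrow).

  | abbc => aba => aa => b
  | babc => abc => aa => b
  | cabba => caba => caa => cb => a
  | cbbb => abb

aa->b; ba->a; bc->a; cb->a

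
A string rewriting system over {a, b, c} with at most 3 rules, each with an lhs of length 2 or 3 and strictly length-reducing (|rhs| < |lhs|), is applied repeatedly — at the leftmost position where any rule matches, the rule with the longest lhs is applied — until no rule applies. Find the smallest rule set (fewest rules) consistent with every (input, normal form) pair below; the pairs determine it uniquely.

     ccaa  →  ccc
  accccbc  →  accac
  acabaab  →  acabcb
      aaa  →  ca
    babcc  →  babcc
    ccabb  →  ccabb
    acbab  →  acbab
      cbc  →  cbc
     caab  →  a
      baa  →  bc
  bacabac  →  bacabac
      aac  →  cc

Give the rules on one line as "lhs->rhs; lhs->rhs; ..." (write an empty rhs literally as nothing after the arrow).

aa->c; ccb->a

  | ccaa => ccc
  | accccbc => accac
  | acabaab => acabcb
  | aaa => ca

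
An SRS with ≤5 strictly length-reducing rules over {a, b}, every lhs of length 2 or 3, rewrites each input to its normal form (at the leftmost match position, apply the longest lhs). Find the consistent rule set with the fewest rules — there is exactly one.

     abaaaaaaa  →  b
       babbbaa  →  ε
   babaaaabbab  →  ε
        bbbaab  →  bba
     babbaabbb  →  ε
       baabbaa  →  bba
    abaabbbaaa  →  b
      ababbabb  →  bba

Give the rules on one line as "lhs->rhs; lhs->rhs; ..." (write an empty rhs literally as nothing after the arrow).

aa->; aaa->bb; ab->a; bbb->aa

  | abaaaaaaa => aaaaaaaa => bbaaaaa => bbbbaa => aabaa => baa => b
  | babbbaa => babbaa => babaa => baaa => bbb => aa => ε
  | babaaaabbab => baaaaabbab => bbbaabbab => aaaabbab => bbabbab => bbabab => bbaab => bbb => aa => ε
  | bbbaab => aaaab => bbab => bba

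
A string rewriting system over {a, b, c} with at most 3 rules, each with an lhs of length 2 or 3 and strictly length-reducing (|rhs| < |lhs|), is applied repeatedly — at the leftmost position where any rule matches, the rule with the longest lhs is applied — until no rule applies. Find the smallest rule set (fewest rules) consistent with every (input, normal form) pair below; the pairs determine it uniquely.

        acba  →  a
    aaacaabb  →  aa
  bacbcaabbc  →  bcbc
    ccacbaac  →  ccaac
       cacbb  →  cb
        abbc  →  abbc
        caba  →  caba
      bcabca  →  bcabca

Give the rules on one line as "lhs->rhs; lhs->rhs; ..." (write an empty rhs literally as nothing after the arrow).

  | acba => a
  | aaacaabb => aaacb => aa
  | bacbcaabbc => bcaabbc => bcbc
  | ccacbaac => ccaac

aab->; acb->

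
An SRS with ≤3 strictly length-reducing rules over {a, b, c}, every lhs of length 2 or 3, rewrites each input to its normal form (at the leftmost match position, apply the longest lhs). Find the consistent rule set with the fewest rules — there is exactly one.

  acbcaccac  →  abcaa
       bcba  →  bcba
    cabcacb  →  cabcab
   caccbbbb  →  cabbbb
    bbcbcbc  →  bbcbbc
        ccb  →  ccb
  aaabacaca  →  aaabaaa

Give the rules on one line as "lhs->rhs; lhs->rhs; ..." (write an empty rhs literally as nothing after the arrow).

ac->a; cbc->cb

  | acbcaccac => abcaccac => abcacac => abcaac => abcaa
  | bcba
  | cabcacb => cabcab
  | caccbbbb => cacbbbb => cabbbb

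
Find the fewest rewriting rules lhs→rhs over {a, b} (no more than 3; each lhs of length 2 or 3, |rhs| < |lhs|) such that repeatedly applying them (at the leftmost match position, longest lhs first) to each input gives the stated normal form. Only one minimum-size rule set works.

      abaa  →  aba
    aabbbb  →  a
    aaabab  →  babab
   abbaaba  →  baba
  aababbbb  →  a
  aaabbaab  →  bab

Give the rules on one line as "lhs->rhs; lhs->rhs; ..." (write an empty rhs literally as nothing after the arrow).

  | abaa => aba
  | aabbbb => bbbbb => abbb => aab => bb => a
  | aaabab => babab
  | abbaaba => aaaaba => baaba => baba

aa->b; baa->ba; bb->a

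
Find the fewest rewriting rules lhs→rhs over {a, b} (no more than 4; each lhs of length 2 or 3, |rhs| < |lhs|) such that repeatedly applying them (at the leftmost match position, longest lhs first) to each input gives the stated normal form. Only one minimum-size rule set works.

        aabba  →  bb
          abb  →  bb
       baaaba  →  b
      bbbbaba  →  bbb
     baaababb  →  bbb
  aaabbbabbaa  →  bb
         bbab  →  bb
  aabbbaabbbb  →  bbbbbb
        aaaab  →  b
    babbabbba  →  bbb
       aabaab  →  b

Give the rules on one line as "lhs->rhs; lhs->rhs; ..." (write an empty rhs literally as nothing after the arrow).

  | aabba => bbba => bb
  | abb => bb
  | baaaba => aaba => bba => b
  | bbbbaba => bbbba => bbb

aa->b; ab->b; ba->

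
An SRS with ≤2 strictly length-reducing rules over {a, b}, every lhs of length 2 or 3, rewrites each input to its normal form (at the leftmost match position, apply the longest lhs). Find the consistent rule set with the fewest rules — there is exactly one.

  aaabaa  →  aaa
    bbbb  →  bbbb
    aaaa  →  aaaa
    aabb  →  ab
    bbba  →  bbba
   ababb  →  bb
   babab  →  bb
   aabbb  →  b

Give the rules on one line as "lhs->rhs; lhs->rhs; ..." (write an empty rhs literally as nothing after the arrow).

  | aaabaa => aaa
  | bbbb
  | aaaa
  | aabb => ab

aba->; abb->b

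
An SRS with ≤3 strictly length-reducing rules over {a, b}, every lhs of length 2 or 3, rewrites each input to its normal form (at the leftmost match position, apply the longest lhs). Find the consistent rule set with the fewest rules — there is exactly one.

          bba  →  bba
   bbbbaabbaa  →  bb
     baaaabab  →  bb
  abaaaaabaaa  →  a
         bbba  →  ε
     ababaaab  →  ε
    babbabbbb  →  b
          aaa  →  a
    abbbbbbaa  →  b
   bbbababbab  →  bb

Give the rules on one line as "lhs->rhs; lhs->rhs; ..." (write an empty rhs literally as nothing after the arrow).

aa->; ab->; bbb->a

  | bba
  | bbbbaabbaa => abaabbaa => aabbaa => bbaa => bb
  | baaaabab => baabab => bbab => bb
  | abaaaaabaaa => aaaaabaaa => aaabaaa => abaaa => aaa => a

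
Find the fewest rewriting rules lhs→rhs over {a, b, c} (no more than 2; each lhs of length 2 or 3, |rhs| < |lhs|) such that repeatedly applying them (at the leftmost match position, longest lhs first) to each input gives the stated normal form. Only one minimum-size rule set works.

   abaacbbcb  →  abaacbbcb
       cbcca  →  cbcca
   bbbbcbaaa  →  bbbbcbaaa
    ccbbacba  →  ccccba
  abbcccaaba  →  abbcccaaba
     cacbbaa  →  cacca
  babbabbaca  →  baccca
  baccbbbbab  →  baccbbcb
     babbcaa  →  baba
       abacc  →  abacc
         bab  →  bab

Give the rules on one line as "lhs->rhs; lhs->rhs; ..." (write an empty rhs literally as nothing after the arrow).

bba->c; bca->

  | abaacbbcb
  | cbcca
  | bbbbcbaaa
  | ccbbacba => ccccba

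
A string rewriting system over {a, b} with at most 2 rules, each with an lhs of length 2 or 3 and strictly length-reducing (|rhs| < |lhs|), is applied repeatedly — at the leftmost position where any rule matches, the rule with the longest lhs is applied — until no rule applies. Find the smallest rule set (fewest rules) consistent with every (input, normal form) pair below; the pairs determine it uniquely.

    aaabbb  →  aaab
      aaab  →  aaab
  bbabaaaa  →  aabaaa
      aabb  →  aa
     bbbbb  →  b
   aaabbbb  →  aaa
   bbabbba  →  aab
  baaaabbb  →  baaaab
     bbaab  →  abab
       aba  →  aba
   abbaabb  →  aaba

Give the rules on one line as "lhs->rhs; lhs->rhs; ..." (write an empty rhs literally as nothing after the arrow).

  | aaabbb => aaab
  | aaab
  | bbabaaaa => abbaaaa => aabaaa
  | aabb => aa

bb->; bba->ab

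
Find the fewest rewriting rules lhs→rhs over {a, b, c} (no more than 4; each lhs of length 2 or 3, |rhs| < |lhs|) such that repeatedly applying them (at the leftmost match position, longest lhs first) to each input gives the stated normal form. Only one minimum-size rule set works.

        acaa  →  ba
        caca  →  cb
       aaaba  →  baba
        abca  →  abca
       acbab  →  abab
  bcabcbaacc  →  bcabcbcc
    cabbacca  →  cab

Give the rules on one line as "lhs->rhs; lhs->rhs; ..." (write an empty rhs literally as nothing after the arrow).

aa->b; ac->a; bb->b

  | acaa => aaa => ba
  | caca => caa => cb
  | aaaba => baba
  | abca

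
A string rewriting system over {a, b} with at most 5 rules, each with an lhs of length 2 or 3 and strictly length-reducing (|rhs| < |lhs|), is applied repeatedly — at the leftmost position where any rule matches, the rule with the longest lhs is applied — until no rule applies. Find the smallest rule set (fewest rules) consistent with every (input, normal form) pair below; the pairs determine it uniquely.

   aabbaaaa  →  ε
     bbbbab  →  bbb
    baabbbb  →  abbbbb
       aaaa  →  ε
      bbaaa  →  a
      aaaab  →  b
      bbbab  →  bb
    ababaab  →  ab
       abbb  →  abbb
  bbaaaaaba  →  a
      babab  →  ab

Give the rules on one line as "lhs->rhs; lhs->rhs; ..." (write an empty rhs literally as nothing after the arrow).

  | aabbaaaa => bbaaaa => babaa => aa => ε
  | bbbbab => bbb
  | baabbbb => abbbbb
  | aaaa => aa => ε

aa->; ba->; baa->ab; bab->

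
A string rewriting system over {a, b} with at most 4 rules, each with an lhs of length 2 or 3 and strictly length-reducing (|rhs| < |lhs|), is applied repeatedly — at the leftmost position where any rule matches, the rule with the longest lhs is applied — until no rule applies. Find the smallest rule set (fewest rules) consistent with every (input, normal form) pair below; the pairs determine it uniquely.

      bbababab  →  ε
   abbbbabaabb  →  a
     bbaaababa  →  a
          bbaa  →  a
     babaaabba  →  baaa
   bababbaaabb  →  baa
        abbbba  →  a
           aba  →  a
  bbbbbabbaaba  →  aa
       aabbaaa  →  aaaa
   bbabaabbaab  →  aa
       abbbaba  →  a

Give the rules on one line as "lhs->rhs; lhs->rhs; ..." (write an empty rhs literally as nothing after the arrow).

  | bbababab => bbbabab => ababab => abab => ab => ε
  | abbbbabaabb => abbbabaabb => abbabaabb => ababaabb => abaabb => aabb => aab => a
  | bbaaababa => bbaababa => bbababa => bbbaba => ababa => aba => a
  | bbaa => bba => bb => a

ab->; abb->ab; bb->a; bba->bb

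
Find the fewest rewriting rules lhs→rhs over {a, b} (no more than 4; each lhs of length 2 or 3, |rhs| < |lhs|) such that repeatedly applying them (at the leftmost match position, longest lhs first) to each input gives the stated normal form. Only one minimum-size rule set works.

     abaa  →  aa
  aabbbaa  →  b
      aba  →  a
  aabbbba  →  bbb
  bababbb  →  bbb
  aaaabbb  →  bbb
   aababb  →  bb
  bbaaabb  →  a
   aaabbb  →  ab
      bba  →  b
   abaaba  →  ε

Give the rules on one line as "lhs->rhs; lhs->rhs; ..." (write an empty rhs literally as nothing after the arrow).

aab->b; abb->a; ba->

  | abaa => aa
  | aabbbaa => bbbaa => bba => b
  | aba => a
  | aabbbba => bbbba => bbb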